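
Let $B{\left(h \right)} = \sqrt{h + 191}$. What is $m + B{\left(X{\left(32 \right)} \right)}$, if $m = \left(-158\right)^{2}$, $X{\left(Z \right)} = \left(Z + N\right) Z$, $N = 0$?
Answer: $24964 + 9 \sqrt{15} \approx 24999.0$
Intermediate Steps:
$X{\left(Z \right)} = Z^{2}$ ($X{\left(Z \right)} = \left(Z + 0\right) Z = Z Z = Z^{2}$)
$B{\left(h \right)} = \sqrt{191 + h}$
$m = 24964$
$m + B{\left(X{\left(32 \right)} \right)} = 24964 + \sqrt{191 + 32^{2}} = 24964 + \sqrt{191 + 1024} = 24964 + \sqrt{1215} = 24964 + 9 \sqrt{15}$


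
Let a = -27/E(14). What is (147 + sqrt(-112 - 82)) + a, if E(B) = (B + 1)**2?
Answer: 3672/25 + I*sqrt(194) ≈ 146.88 + 13.928*I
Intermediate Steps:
E(B) = (1 + B)**2
a = -3/25 (a = -27/(1 + 14)**2 = -27/(15**2) = -27/225 = -27*1/225 = -3/25 ≈ -0.12000)
(147 + sqrt(-112 - 82)) + a = (147 + sqrt(-112 - 82)) - 3/25 = (147 + sqrt(-194)) - 3/25 = (147 + I*sqrt(194)) - 3/25 = 3672/25 + I*sqrt(194)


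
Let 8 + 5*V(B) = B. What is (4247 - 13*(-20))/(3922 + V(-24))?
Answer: 22535/19578 ≈ 1.1510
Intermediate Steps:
V(B) = -8/5 + B/5
(4247 - 13*(-20))/(3922 + V(-24)) = (4247 - 13*(-20))/(3922 + (-8/5 + (⅕)*(-24))) = (4247 + 260)/(3922 + (-8/5 - 24/5)) = 4507/(3922 - 32/5) = 4507/(19578/5) = 4507*(5/19578) = 22535/19578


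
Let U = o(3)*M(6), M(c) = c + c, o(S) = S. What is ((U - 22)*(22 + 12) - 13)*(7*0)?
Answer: 0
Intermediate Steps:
M(c) = 2*c
U = 36 (U = 3*(2*6) = 3*12 = 36)
((U - 22)*(22 + 12) - 13)*(7*0) = ((36 - 22)*(22 + 12) - 13)*(7*0) = (14*34 - 13)*0 = (476 - 13)*0 = 463*0 = 0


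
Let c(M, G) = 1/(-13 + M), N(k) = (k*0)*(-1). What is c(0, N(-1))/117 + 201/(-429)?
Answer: -7850/16731 ≈ -0.46919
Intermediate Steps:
N(k) = 0 (N(k) = 0*(-1) = 0)
c(0, N(-1))/117 + 201/(-429) = 1/((-13 + 0)*117) + 201/(-429) = (1/117)/(-13) + 201*(-1/429) = -1/13*1/117 - 67/143 = -1/1521 - 67/143 = -7850/16731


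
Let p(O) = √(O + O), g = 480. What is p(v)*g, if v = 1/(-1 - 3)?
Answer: 240*I*√2 ≈ 339.41*I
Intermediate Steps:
v = -¼ (v = 1/(-4) = -¼ ≈ -0.25000)
p(O) = √2*√O (p(O) = √(2*O) = √2*√O)
p(v)*g = (√2*√(-¼))*480 = (√2*(I/2))*480 = (I*√2/2)*480 = 240*I*√2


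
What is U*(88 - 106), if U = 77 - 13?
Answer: -1152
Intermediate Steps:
U = 64
U*(88 - 106) = 64*(88 - 106) = 64*(-18) = -1152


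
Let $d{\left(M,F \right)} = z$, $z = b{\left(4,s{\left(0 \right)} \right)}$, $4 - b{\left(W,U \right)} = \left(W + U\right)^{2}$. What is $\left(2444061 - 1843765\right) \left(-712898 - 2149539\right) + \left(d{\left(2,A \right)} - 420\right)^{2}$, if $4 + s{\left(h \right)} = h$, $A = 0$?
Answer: $-1718309308296$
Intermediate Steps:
$s{\left(h \right)} = -4 + h$
$b{\left(W,U \right)} = 4 - \left(U + W\right)^{2}$ ($b{\left(W,U \right)} = 4 - \left(W + U\right)^{2} = 4 - \left(U + W\right)^{2}$)
$z = 4$ ($z = 4 - \left(\left(-4 + 0\right) + 4\right)^{2} = 4 - \left(-4 + 4\right)^{2} = 4 - 0^{2} = 4 - 0 = 4 + 0 = 4$)
$d{\left(M,F \right)} = 4$
$\left(2444061 - 1843765\right) \left(-712898 - 2149539\right) + \left(d{\left(2,A \right)} - 420\right)^{2} = \left(2444061 - 1843765\right) \left(-712898 - 2149539\right) + \left(4 - 420\right)^{2} = 600296 \left(-2862437\right) + \left(4 - 420\right)^{2} = -1718309481352 + \left(4 - 420\right)^{2} = -1718309481352 + \left(-416\right)^{2} = -1718309481352 + 173056 = -1718309308296$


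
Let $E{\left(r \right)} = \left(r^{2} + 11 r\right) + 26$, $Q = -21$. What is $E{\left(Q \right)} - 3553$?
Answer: $-3317$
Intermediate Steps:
$E{\left(r \right)} = 26 + r^{2} + 11 r$
$E{\left(Q \right)} - 3553 = \left(26 + \left(-21\right)^{2} + 11 \left(-21\right)\right) - 3553 = \left(26 + 441 - 231\right) - 3553 = 236 - 3553 = -3317$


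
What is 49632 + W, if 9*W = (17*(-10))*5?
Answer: 445838/9 ≈ 49538.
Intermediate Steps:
W = -850/9 (W = ((17*(-10))*5)/9 = (-170*5)/9 = (⅑)*(-850) = -850/9 ≈ -94.444)
49632 + W = 49632 - 850/9 = 445838/9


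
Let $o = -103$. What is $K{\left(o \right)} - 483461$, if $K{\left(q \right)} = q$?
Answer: $-483564$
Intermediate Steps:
$K{\left(o \right)} - 483461 = -103 - 483461 = -483564$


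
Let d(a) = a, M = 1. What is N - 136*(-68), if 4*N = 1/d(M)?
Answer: 36993/4 ≈ 9248.3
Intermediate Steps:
N = ¼ (N = (¼)/1 = (¼)*1 = ¼ ≈ 0.25000)
N - 136*(-68) = ¼ - 136*(-68) = ¼ + 9248 = 36993/4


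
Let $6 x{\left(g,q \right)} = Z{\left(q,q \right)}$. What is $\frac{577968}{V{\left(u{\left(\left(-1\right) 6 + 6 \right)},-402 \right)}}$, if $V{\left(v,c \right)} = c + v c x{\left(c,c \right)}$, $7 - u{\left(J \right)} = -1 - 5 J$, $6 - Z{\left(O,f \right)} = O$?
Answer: $- \frac{96328}{36515} \approx -2.638$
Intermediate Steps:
$Z{\left(O,f \right)} = 6 - O$
$x{\left(g,q \right)} = 1 - \frac{q}{6}$ ($x{\left(g,q \right)} = \frac{6 - q}{6} = 1 - \frac{q}{6}$)
$u{\left(J \right)} = 8 + 5 J$ ($u{\left(J \right)} = 7 - \left(-1 - 5 J\right) = 7 + \left(1 + 5 J\right) = 8 + 5 J$)
$V{\left(v,c \right)} = c + c v \left(1 - \frac{c}{6}\right)$ ($V{\left(v,c \right)} = c + v c \left(1 - \frac{c}{6}\right) = c + c v \left(1 - \frac{c}{6}\right)$)
$\frac{577968}{V{\left(u{\left(\left(-1\right) 6 + 6 \right)},-402 \right)}} = \frac{577968}{\left(- \frac{1}{6}\right) \left(-402\right) \left(-6 + \left(8 + 5 \left(\left(-1\right) 6 + 6\right)\right) \left(-6 - 402\right)\right)} = \frac{577968}{\left(- \frac{1}{6}\right) \left(-402\right) \left(-6 + \left(8 + 5 \left(-6 + 6\right)\right) \left(-408\right)\right)} = \frac{577968}{\left(- \frac{1}{6}\right) \left(-402\right) \left(-6 + \left(8 + 5 \cdot 0\right) \left(-408\right)\right)} = \frac{577968}{\left(- \frac{1}{6}\right) \left(-402\right) \left(-6 + \left(8 + 0\right) \left(-408\right)\right)} = \frac{577968}{\left(- \frac{1}{6}\right) \left(-402\right) \left(-6 + 8 \left(-408\right)\right)} = \frac{577968}{\left(- \frac{1}{6}\right) \left(-402\right) \left(-6 - 3264\right)} = \frac{577968}{\left(- \frac{1}{6}\right) \left(-402\right) \left(-3270\right)} = \frac{577968}{-219090} = 577968 \left(- \frac{1}{219090}\right) = - \frac{96328}{36515}$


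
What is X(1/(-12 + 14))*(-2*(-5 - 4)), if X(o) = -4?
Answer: -72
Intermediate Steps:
X(1/(-12 + 14))*(-2*(-5 - 4)) = -(-8)*(-5 - 4) = -(-8)*(-9) = -4*18 = -72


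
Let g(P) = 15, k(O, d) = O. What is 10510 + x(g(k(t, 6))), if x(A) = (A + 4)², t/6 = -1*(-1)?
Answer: 10871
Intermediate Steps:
t = 6 (t = 6*(-1*(-1)) = 6*1 = 6)
x(A) = (4 + A)²
10510 + x(g(k(t, 6))) = 10510 + (4 + 15)² = 10510 + 19² = 10510 + 361 = 10871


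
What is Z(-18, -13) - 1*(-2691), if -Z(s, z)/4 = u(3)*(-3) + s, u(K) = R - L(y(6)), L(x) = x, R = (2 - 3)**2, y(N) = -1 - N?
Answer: 2859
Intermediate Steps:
R = 1 (R = (-1)**2 = 1)
u(K) = 8 (u(K) = 1 - (-1 - 1*6) = 1 - (-1 - 6) = 1 - 1*(-7) = 1 + 7 = 8)
Z(s, z) = 96 - 4*s (Z(s, z) = -4*(8*(-3) + s) = -4*(-24 + s) = 96 - 4*s)
Z(-18, -13) - 1*(-2691) = (96 - 4*(-18)) - 1*(-2691) = (96 + 72) + 2691 = 168 + 2691 = 2859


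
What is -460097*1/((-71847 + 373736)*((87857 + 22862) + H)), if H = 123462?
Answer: -460097/70696667909 ≈ -6.5080e-6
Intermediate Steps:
-460097*1/((-71847 + 373736)*((87857 + 22862) + H)) = -460097*1/((-71847 + 373736)*((87857 + 22862) + 123462)) = -460097*1/(301889*(110719 + 123462)) = -460097/(234181*301889) = -460097/70696667909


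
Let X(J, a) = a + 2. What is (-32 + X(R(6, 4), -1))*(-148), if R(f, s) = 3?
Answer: 4588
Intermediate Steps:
X(J, a) = 2 + a
(-32 + X(R(6, 4), -1))*(-148) = (-32 + (2 - 1))*(-148) = (-32 + 1)*(-148) = -31*(-148) = 4588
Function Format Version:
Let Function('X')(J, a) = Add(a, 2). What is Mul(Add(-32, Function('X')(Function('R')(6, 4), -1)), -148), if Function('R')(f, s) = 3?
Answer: 4588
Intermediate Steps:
Function('X')(J, a) = Add(2, a)
Mul(Add(-32, Function('X')(Function('R')(6, 4), -1)), -148) = Mul(Add(-32, Add(2, -1)), -148) = Mul(Add(-32, 1), -148) = Mul(-31, -148) = 4588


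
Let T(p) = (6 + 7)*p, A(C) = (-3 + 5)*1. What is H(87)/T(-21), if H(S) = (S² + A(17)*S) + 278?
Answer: -617/21 ≈ -29.381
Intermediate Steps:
A(C) = 2 (A(C) = 2*1 = 2)
T(p) = 13*p
H(S) = 278 + S² + 2*S (H(S) = (S² + 2*S) + 278 = 278 + S² + 2*S)
H(87)/T(-21) = (278 + 87² + 2*87)/((13*(-21))) = (278 + 7569 + 174)/(-273) = 8021*(-1/273) = -617/21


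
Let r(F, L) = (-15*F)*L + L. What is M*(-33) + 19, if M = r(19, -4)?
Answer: -37469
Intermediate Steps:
r(F, L) = L - 15*F*L (r(F, L) = -15*F*L + L = L - 15*F*L)
M = 1136 (M = -4*(1 - 15*19) = -4*(1 - 285) = -4*(-284) = 1136)
M*(-33) + 19 = 1136*(-33) + 19 = -37488 + 19 = -37469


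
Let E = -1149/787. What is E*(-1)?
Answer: 1149/787 ≈ 1.4600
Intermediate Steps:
E = -1149/787 (E = -1149*1/787 = -1149/787 ≈ -1.4600)
E*(-1) = -1149/787*(-1) = 1149/787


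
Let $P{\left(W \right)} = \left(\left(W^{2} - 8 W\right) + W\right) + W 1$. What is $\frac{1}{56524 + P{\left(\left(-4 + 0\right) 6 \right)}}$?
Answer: $\frac{1}{57244} \approx 1.7469 \cdot 10^{-5}$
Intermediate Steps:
$P{\left(W \right)} = W^{2} - 6 W$ ($P{\left(W \right)} = \left(W^{2} - 7 W\right) + W = W^{2} - 6 W$)
$\frac{1}{56524 + P{\left(\left(-4 + 0\right) 6 \right)}} = \frac{1}{56524 + \left(-4 + 0\right) 6 \left(-6 + \left(-4 + 0\right) 6\right)} = \frac{1}{56524 + \left(-4\right) 6 \left(-6 - 24\right)} = \frac{1}{56524 - 24 \left(-6 - 24\right)} = \frac{1}{56524 - -720} = \frac{1}{56524 + 720} = \frac{1}{57244}$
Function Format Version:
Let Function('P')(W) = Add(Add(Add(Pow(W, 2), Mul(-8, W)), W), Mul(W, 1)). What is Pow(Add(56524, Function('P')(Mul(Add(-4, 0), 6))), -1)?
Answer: Rational(1, 57244) ≈ 1.7469e-5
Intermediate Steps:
Function('P')(W) = Add(Pow(W, 2), Mul(-6, W)) (Function('P')(W) = Add(Add(Pow(W, 2), Mul(-7, W)), W) = Add(Pow(W, 2), Mul(-6, W)))
Pow(Add(56524, Function('P')(Mul(Add(-4, 0), 6))), -1) = Pow(Add(56524, Mul(Mul(Add(-4, 0), 6), Add(-6, Mul(Add(-4, 0), 6)))), -1) = Pow(Add(56524, Mul(Mul(-4, 6), Add(-6, Mul(-4, 6)))), -1) = Pow(Add(56524, Mul(-24, Add(-6, -24))), -1) = Pow(Add(56524, Mul(-24, -30)), -1) = Pow(Add(56524, 720), -1) = Pow(57244, -1) = Rational(1, 57244)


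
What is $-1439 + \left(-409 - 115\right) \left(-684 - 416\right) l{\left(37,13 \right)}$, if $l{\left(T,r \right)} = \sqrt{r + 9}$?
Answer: $-1439 + 576400 \sqrt{22} \approx 2.7021 \cdot 10^{6}$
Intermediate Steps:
$l{\left(T,r \right)} = \sqrt{9 + r}$
$-1439 + \left(-409 - 115\right) \left(-684 - 416\right) l{\left(37,13 \right)} = -1439 + \left(-409 - 115\right) \left(-684 - 416\right) \sqrt{9 + 13} = -1439 + \left(-524\right) \left(-1100\right) \sqrt{22} = -1439 + 576400 \sqrt{22}$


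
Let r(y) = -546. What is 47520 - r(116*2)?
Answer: 48066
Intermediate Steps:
47520 - r(116*2) = 47520 - 1*(-546) = 47520 + 546 = 48066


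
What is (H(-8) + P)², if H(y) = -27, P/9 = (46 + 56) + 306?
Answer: 13286025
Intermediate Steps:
P = 3672 (P = 9*((46 + 56) + 306) = 9*(102 + 306) = 9*408 = 3672)
(H(-8) + P)² = (-27 + 3672)² = 3645² = 13286025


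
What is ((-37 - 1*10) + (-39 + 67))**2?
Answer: 361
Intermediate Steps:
((-37 - 1*10) + (-39 + 67))**2 = ((-37 - 10) + 28)**2 = (-47 + 28)**2 = (-19)**2 = 361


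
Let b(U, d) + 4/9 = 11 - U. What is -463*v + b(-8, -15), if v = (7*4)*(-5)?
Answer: 583547/9 ≈ 64839.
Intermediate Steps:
v = -140 (v = 28*(-5) = -140)
b(U, d) = 95/9 - U (b(U, d) = -4/9 + (11 - U) = 95/9 - U)
-463*v + b(-8, -15) = -463*(-140) + (95/9 - 1*(-8)) = 64820 + (95/9 + 8) = 64820 + 167/9 = 583547/9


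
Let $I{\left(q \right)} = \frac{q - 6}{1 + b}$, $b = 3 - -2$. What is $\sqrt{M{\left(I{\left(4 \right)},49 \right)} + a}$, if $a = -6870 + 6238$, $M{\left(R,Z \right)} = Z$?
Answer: $i \sqrt{583} \approx 24.145 i$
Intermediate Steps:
$b = 5$ ($b = 3 + 2 = 5$)
$I{\left(q \right)} = -1 + \frac{q}{6}$ ($I{\left(q \right)} = \frac{q - 6}{1 + 5} = \frac{-6 + q}{6} = \left(-6 + q\right) \frac{1}{6} = -1 + \frac{q}{6}$)
$a = -632$
$\sqrt{M{\left(I{\left(4 \right)},49 \right)} + a} = \sqrt{49 - 632} = \sqrt{-583} = i \sqrt{583}$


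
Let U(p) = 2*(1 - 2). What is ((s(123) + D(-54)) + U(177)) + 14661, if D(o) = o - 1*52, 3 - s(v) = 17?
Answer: 14539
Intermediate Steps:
s(v) = -14 (s(v) = 3 - 1*17 = 3 - 17 = -14)
D(o) = -52 + o (D(o) = o - 52 = -52 + o)
U(p) = -2 (U(p) = 2*(-1) = -2)
((s(123) + D(-54)) + U(177)) + 14661 = ((-14 + (-52 - 54)) - 2) + 14661 = ((-14 - 106) - 2) + 14661 = (-120 - 2) + 14661 = -122 + 14661 = 14539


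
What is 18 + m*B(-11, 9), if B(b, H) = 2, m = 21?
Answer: 60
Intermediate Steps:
18 + m*B(-11, 9) = 18 + 21*2 = 18 + 42 = 60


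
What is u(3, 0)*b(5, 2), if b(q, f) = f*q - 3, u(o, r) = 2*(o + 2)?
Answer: 70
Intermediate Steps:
u(o, r) = 4 + 2*o (u(o, r) = 2*(2 + o) = 4 + 2*o)
b(q, f) = -3 + f*q
u(3, 0)*b(5, 2) = (4 + 2*3)*(-3 + 2*5) = (4 + 6)*(-3 + 10) = 10*7 = 70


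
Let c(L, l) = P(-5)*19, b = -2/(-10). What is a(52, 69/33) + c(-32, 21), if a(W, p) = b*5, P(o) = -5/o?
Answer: 20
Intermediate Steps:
b = ⅕ (b = -2*(-⅒) = ⅕ ≈ 0.20000)
a(W, p) = 1 (a(W, p) = (⅕)*5 = 1)
c(L, l) = 19 (c(L, l) = -5/(-5)*19 = -5*(-⅕)*19 = 1*19 = 19)
a(52, 69/33) + c(-32, 21) = 1 + 19 = 20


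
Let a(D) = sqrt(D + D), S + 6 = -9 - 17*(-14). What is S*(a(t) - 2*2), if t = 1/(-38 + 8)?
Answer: -892 + 223*I*sqrt(15)/15 ≈ -892.0 + 57.578*I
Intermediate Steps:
t = -1/30 (t = 1/(-30) = -1/30 ≈ -0.033333)
S = 223 (S = -6 + (-9 - 17*(-14)) = -6 + (-9 + 238) = -6 + 229 = 223)
a(D) = sqrt(2)*sqrt(D) (a(D) = sqrt(2*D) = sqrt(2)*sqrt(D))
S*(a(t) - 2*2) = 223*(sqrt(2)*sqrt(-1/30) - 2*2) = 223*(sqrt(2)*(I*sqrt(30)/30) - 4) = 223*(I*sqrt(15)/15 - 4) = 223*(-4 + I*sqrt(15)/15) = -892 + 223*I*sqrt(15)/15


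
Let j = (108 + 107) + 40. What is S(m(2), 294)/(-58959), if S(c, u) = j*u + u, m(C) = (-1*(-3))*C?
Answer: -25088/19653 ≈ -1.2765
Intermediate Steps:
m(C) = 3*C
j = 255 (j = 215 + 40 = 255)
S(c, u) = 256*u (S(c, u) = 255*u + u = 256*u)
S(m(2), 294)/(-58959) = (256*294)/(-58959) = 75264*(-1/58959) = -25088/19653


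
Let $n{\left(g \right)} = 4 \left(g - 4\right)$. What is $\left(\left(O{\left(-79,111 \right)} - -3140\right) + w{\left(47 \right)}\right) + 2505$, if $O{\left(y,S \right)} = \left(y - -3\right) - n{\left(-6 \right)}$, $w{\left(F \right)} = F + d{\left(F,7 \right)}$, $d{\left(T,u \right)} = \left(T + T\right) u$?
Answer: $6314$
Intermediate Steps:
$d{\left(T,u \right)} = 2 T u$
$w{\left(F \right)} = 15 F$ ($w{\left(F \right)} = F + 2 F 7 = F + 14 F = 15 F$)
$n{\left(g \right)} = -16 + 4 g$ ($n{\left(g \right)} = 4 \left(-4 + g\right) = -16 + 4 g$)
$O{\left(y,S \right)} = 43 + y$ ($O{\left(y,S \right)} = \left(y - -3\right) - \left(-16 + 4 \left(-6\right)\right) = \left(y + 3\right) - \left(-16 - 24\right) = \left(3 + y\right) - -40 = \left(3 + y\right) + 40 = 43 + y$)
$\left(\left(O{\left(-79,111 \right)} - -3140\right) + w{\left(47 \right)}\right) + 2505 = \left(\left(\left(43 - 79\right) - -3140\right) + 15 \cdot 47\right) + 2505 = \left(\left(-36 + 3140\right) + 705\right) + 2505 = \left(3104 + 705\right) + 2505 = 3809 + 2505 = 6314$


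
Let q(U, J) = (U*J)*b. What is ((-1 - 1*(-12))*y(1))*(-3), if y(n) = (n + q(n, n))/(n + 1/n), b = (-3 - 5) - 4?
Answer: 363/2 ≈ 181.50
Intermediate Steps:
b = -12 (b = -8 - 4 = -12)
q(U, J) = -12*J*U (q(U, J) = (U*J)*(-12) = (J*U)*(-12) = -12*J*U)
y(n) = (n - 12*n**2)/(n + 1/n) (y(n) = (n - 12*n*n)/(n + 1/n) = (n - 12*n**2)/(n + 1/n))
((-1 - 1*(-12))*y(1))*(-3) = ((-1 - 1*(-12))*(1**2*(1 - 12*1)/(1 + 1**2)))*(-3) = ((-1 + 12)*(1*(1 - 12)/(1 + 1)))*(-3) = (11*(1*(-11)/2))*(-3) = (11*(1*(1/2)*(-11)))*(-3) = (11*(-11/2))*(-3) = -121/2*(-3) = 363/2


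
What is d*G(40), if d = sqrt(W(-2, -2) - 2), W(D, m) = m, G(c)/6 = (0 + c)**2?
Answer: 19200*I ≈ 19200.0*I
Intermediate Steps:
G(c) = 6*c**2 (G(c) = 6*(0 + c)**2 = 6*c**2)
d = 2*I (d = sqrt(-2 - 2) = sqrt(-4) = 2*I ≈ 2.0*I)
d*G(40) = (2*I)*(6*40**2) = (2*I)*(6*1600) = (2*I)*9600 = 19200*I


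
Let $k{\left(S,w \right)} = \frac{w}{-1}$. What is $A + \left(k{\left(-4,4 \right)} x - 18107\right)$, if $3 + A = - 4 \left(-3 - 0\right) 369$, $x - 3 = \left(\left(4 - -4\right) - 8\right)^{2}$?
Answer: $-13694$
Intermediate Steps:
$k{\left(S,w \right)} = - w$ ($k{\left(S,w \right)} = w \left(-1\right) = - w$)
$x = 3$ ($x = 3 + \left(\left(4 - -4\right) - 8\right)^{2} = 3 + \left(\left(4 + 4\right) - 8\right)^{2} = 3 + \left(8 - 8\right)^{2} = 3 + 0^{2} = 3 + 0 = 3$)
$A = 4425$ ($A = -3 + - 4 \left(-3 - 0\right) 369 = -3 + - 4 \left(-3 + 0\right) 369 = -3 + \left(-4\right) \left(-3\right) 369 = -3 + 12 \cdot 369 = -3 + 4428 = 4425$)
$A + \left(k{\left(-4,4 \right)} x - 18107\right) = 4425 - \left(18107 - \left(-1\right) 4 \cdot 3\right) = 4425 - 18119 = -13694$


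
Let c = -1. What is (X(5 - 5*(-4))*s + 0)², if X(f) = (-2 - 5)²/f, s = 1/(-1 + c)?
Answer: 2401/2500 ≈ 0.96040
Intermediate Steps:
s = -½ (s = 1/(-1 - 1) = 1/(-2) = -½ ≈ -0.50000)
X(f) = 49/f (X(f) = (-7)²/f = 49/f)
(X(5 - 5*(-4))*s + 0)² = ((49/(5 - 5*(-4)))*(-½) + 0)² = ((49/(5 + 20))*(-½) + 0)² = ((49/25)*(-½) + 0)² = (-49/50 + 0)² = (-49/50)² = 2401/2500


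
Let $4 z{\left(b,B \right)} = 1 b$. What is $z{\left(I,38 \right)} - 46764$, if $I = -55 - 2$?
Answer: $- \frac{187113}{4} \approx -46778.0$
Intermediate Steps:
$I = -57$
$z{\left(b,B \right)} = \frac{b}{4}$ ($z{\left(b,B \right)} = \frac{1 b}{4} = \frac{b}{4}$)
$z{\left(I,38 \right)} - 46764 = \frac{1}{4} \left(-57\right) - 46764 = - \frac{57}{4} - 46764 = - \frac{187113}{4}$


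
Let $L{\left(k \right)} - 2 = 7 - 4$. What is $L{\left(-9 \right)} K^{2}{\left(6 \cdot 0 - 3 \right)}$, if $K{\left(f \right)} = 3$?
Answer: $45$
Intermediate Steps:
$L{\left(k \right)} = 5$ ($L{\left(k \right)} = 2 + \left(7 - 4\right) = 2 + 3 = 5$)
$L{\left(-9 \right)} K^{2}{\left(6 \cdot 0 - 3 \right)} = 5 \cdot 3^{2} = 5 \cdot 9 = 45$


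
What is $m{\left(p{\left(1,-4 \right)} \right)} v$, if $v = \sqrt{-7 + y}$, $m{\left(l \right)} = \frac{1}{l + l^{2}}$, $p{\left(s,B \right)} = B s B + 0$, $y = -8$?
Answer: $\frac{i \sqrt{15}}{272} \approx 0.014239 i$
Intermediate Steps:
$p{\left(s,B \right)} = s B^{2}$ ($p{\left(s,B \right)} = s B^{2} + 0 = s B^{2}$)
$v = i \sqrt{15}$ ($v = \sqrt{-7 - 8} = \sqrt{-15} = i \sqrt{15} \approx 3.873 i$)
$m{\left(p{\left(1,-4 \right)} \right)} v = \frac{1}{1 \left(-4\right)^{2} \left(1 + 1 \left(-4\right)^{2}\right)} i \sqrt{15} = \frac{1}{1 \cdot 16 \left(1 + 1 \cdot 16\right)} i \sqrt{15} = \frac{1}{16 \left(1 + 16\right)} i \sqrt{15} = \frac{1}{16 \cdot 17} i \sqrt{15} = \frac{1}{16} \cdot \frac{1}{17} i \sqrt{15} = \frac{i \sqrt{15}}{272}$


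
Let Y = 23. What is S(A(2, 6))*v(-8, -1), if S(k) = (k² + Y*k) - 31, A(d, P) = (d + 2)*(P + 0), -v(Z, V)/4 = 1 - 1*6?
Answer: 21940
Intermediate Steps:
v(Z, V) = 20 (v(Z, V) = -4*(1 - 1*6) = -4*(1 - 6) = -4*(-5) = 20)
A(d, P) = P*(2 + d) (A(d, P) = (2 + d)*P = P*(2 + d))
S(k) = -31 + k² + 23*k (S(k) = (k² + 23*k) - 31 = -31 + k² + 23*k)
S(A(2, 6))*v(-8, -1) = (-31 + (6*(2 + 2))² + 23*(6*(2 + 2)))*20 = (-31 + (6*4)² + 23*(6*4))*20 = (-31 + 24² + 23*24)*20 = (-31 + 576 + 552)*20 = 1097*20 = 21940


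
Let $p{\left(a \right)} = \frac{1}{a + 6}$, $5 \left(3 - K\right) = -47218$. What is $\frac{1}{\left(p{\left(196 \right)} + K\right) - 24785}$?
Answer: $- \frac{1010}{15491779} \approx -6.5196 \cdot 10^{-5}$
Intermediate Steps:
$K = \frac{47233}{5}$ ($K = 3 - - \frac{47218}{5} = 3 + \frac{47218}{5} = \frac{47233}{5} \approx 9446.6$)
$p{\left(a \right)} = \frac{1}{6 + a}$
$\frac{1}{\left(p{\left(196 \right)} + K\right) - 24785} = \frac{1}{\left(\frac{1}{6 + 196} + \frac{47233}{5}\right) - 24785} = \frac{1}{\left(\frac{1}{202} + \frac{47233}{5}\right) - 24785} = \frac{1}{\frac{9541071}{1010} - 24785} = \frac{1}{- \frac{15491779}{1010}} = - \frac{1010}{15491779}$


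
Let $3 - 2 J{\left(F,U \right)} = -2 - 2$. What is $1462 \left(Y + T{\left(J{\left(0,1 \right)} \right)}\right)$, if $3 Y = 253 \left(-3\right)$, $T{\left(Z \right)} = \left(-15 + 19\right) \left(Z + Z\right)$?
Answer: $-328950$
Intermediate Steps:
$J{\left(F,U \right)} = \frac{7}{2}$ ($J{\left(F,U \right)} = \frac{3}{2} - \frac{-2 - 2}{2} = \frac{3}{2} - -2 = \frac{3}{2} + 2 = \frac{7}{2}$)
$T{\left(Z \right)} = 8 Z$ ($T{\left(Z \right)} = 4 \cdot 2 Z = 8 Z$)
$Y = -253$ ($Y = \frac{253 \left(-3\right)}{3} = \frac{1}{3} \left(-759\right) = -253$)
$1462 \left(Y + T{\left(J{\left(0,1 \right)} \right)}\right) = 1462 \left(-253 + 8 \cdot \frac{7}{2}\right) = 1462 \left(-253 + 28\right) = 1462 \left(-225\right) = -328950$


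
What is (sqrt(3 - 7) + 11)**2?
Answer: 117 + 44*I ≈ 117.0 + 44.0*I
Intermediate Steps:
(sqrt(3 - 7) + 11)**2 = (sqrt(-4) + 11)**2 = (2*I + 11)**2 = (11 + 2*I)**2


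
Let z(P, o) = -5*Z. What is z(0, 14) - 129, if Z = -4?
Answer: -109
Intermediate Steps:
z(P, o) = 20 (z(P, o) = -5*(-4) = 20)
z(0, 14) - 129 = 20 - 129 = -109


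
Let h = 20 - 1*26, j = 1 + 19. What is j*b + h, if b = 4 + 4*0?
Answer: 74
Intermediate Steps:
j = 20
h = -6 (h = 20 - 26 = -6)
b = 4 (b = 4 + 0 = 4)
j*b + h = 20*4 - 6 = 80 - 6 = 74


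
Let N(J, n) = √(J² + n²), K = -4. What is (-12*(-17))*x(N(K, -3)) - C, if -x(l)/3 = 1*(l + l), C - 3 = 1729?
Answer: -7852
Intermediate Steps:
C = 1732 (C = 3 + 1729 = 1732)
x(l) = -6*l (x(l) = -3*(l + l) = -3*2*l = -6*l)
(-12*(-17))*x(N(K, -3)) - C = (-12*(-17))*(-6*√((-4)² + (-3)²)) - 1*1732 = 204*(-6*√(16 + 9)) - 1732 = 204*(-6*√25) - 1732 = 204*(-6*5) - 1732 = 204*(-30) - 1732 = -6120 - 1732 = -7852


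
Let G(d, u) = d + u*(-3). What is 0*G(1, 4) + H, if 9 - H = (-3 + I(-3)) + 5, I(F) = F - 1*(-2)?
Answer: 8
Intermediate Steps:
I(F) = 2 + F (I(F) = F + 2 = 2 + F)
H = 8 (H = 9 - ((-3 + (2 - 3)) + 5) = 9 - ((-3 - 1) + 5) = 9 - (-4 + 5) = 9 - 1*1 = 9 - 1 = 8)
G(d, u) = d - 3*u
0*G(1, 4) + H = 0*(1 - 3*4) + 8 = 0*(1 - 12) + 8 = 0*(-11) + 8 = 0 + 8 = 8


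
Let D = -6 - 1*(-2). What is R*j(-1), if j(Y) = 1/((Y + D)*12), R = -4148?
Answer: 1037/15 ≈ 69.133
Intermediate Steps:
D = -4 (D = -6 + 2 = -4)
j(Y) = 1/(12*(-4 + Y)) (j(Y) = 1/((Y - 4)*12) = (1/12)/(-4 + Y) = 1/(12*(-4 + Y)))
R*j(-1) = -1037/(3*(-4 - 1)) = -1037/(3*(-5)) = -1037*(-1)/(3*5) = -4148*(-1/60) = 1037/15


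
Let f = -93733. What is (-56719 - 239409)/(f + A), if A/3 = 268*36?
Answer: 296128/64789 ≈ 4.5706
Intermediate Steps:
A = 28944 (A = 3*(268*36) = 3*9648 = 28944)
(-56719 - 239409)/(f + A) = (-56719 - 239409)/(-93733 + 28944) = -296128/(-64789) = -296128*(-1/64789) = 296128/64789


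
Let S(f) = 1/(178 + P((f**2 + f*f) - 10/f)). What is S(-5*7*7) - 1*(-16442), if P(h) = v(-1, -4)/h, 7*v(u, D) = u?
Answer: 17216036856910/1047076449 ≈ 16442.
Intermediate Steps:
v(u, D) = u/7
P(h) = -1/(7*h) (P(h) = ((1/7)*(-1))/h = -1/(7*h))
S(f) = 1/(178 - 1/(7*(-10/f + 2*f**2))) (S(f) = 1/(178 - 1/(7*((f**2 + f*f) - 10/f))) = 1/(178 - 1/(7*((f**2 + f**2) - 10/f))) = 1/(178 - 1/(7*(2*f**2 - 10/f))) = 1/(178 - 1/(7*(-10/f + 2*f**2))))
S(-5*7*7) - 1*(-16442) = 14*(5 - (-5*7*7)**3)/(12460 - 5*7*7 - 2492*(-5*7*7)**3) - 1*(-16442) = 14*(5 - (-35*7)**3)/(12460 - 35*7 - 2492*(-35*7)**3) + 16442 = 14*(5 - 1*(-245)**3)/(12460 - 245 - 2492*(-245)**3) + 16442 = 14*(5 - 1*(-14706125))/(12460 - 245 - 2492*(-14706125)) + 16442 = 14*(5 + 14706125)/(12460 - 245 + 36647663500) + 16442 = 14*14706130/36647675715 + 16442 = 14*(1/36647675715)*14706130 + 16442 = 5882452/1047076449 + 16442 = 17216036856910/1047076449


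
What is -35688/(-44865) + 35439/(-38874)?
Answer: -22515047/193786890 ≈ -0.11618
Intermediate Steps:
-35688/(-44865) + 35439/(-38874) = -35688*(-1/44865) + 35439*(-1/38874) = 11896/14955 - 11813/12958 = -22515047/193786890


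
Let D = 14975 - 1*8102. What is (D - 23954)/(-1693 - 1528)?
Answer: 17081/3221 ≈ 5.3030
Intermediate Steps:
D = 6873 (D = 14975 - 8102 = 6873)
(D - 23954)/(-1693 - 1528) = (6873 - 23954)/(-1693 - 1528) = -17081/(-3221) = -17081*(-1/3221) = 17081/3221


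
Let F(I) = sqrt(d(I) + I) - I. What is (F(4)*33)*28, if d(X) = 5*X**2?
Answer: -3696 + 1848*sqrt(21) ≈ 4772.6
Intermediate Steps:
F(I) = sqrt(I + 5*I**2) - I (F(I) = sqrt(5*I**2 + I) - I = sqrt(I + 5*I**2) - I)
(F(4)*33)*28 = ((sqrt(4*(1 + 5*4)) - 1*4)*33)*28 = ((sqrt(4*(1 + 20)) - 4)*33)*28 = ((sqrt(4*21) - 4)*33)*28 = ((sqrt(84) - 4)*33)*28 = ((2*sqrt(21) - 4)*33)*28 = ((-4 + 2*sqrt(21))*33)*28 = (-132 + 66*sqrt(21))*28 = -3696 + 1848*sqrt(21)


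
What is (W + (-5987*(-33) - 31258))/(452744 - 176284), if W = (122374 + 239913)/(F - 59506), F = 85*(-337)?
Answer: 3665073744/6092556365 ≈ 0.60157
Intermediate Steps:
F = -28645
W = -362287/88151 (W = (122374 + 239913)/(-28645 - 59506) = 362287/(-88151) = 362287*(-1/88151) = -362287/88151 ≈ -4.1098)
(W + (-5987*(-33) - 31258))/(452744 - 176284) = (-362287/88151 + (-5987*(-33) - 31258))/(452744 - 176284) = (-362287/88151 + (197571 - 31258))/276460 = (-362287/88151 + 166313)*(1/276460) = (14660294976/88151)*(1/276460) = 3665073744/6092556365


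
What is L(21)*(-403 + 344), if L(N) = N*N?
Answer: -26019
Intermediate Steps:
L(N) = N**2
L(21)*(-403 + 344) = 21**2*(-403 + 344) = 441*(-59) = -26019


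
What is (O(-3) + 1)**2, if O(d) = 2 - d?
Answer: 36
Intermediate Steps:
(O(-3) + 1)**2 = ((2 - 1*(-3)) + 1)**2 = ((2 + 3) + 1)**2 = (5 + 1)**2 = 6**2 = 36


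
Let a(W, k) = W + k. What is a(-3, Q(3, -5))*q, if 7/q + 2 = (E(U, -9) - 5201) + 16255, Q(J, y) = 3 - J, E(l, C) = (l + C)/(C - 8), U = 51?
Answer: -119/62614 ≈ -0.0019005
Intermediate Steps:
E(l, C) = (C + l)/(-8 + C)
q = 119/187842 (q = 7/(-2 + (((-9 + 51)/(-8 - 9) - 5201) + 16255)) = 7/(-2 + ((42/(-17) - 5201) + 16255)) = 7/(-2 + ((-1/17*42 - 5201) + 16255)) = 7/(-2 + ((-42/17 - 5201) + 16255)) = 7/(-2 + (-88459/17 + 16255)) = 7/(-2 + 187876/17) = 7/(187842/17) = 7*(17/187842) = 119/187842 ≈ 0.00063351)
a(-3, Q(3, -5))*q = (-3 + (3 - 1*3))*(119/187842) = (-3 + (3 - 3))*(119/187842) = (-3 + 0)*(119/187842) = -3*119/187842 = -119/62614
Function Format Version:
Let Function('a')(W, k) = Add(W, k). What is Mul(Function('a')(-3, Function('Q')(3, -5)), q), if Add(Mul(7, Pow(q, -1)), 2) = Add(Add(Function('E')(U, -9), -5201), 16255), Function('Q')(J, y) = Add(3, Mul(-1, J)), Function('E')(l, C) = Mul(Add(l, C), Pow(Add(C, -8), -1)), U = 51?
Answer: Rational(-119, 62614) ≈ -0.0019005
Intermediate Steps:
Function('E')(l, C) = Mul(Pow(Add(-8, C), -1), Add(C, l)) (Function('E')(l, C) = Mul(Add(C, l), Pow(Add(-8, C), -1)) = Mul(Pow(Add(-8, C), -1), Add(C, l)))
q = Rational(119, 187842) (q = Mul(7, Pow(Add(-2, Add(Add(Mul(Pow(Add(-8, -9), -1), Add(-9, 51)), -5201), 16255)), -1)) = Mul(7, Pow(Add(-2, Add(Add(Mul(Pow(-17, -1), 42), -5201), 16255)), -1)) = Mul(7, Pow(Add(-2, Add(Add(Mul(Rational(-1, 17), 42), -5201), 16255)), -1)) = Mul(7, Pow(Add(-2, Add(Add(Rational(-42, 17), -5201), 16255)), -1)) = Mul(7, Pow(Add(-2, Add(Rational(-88459, 17), 16255)), -1)) = Mul(7, Pow(Add(-2, Rational(187876, 17)), -1)) = Mul(7, Pow(Rational(187842, 17), -1)) = Mul(7, Rational(17, 187842)) = Rational(119, 187842) ≈ 0.00063351)
Mul(Function('a')(-3, Function('Q')(3, -5)), q) = Mul(Add(-3, Add(3, Mul(-1, 3))), Rational(119, 187842)) = Mul(Add(-3, Add(3, -3)), Rational(119, 187842)) = Mul(Add(-3, 0), Rational(119, 187842)) = Mul(-3, Rational(119, 187842)) = Rational(-119, 62614)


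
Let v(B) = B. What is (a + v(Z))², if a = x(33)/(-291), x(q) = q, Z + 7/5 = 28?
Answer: 165019716/235225 ≈ 701.54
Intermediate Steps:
Z = 133/5 (Z = -7/5 + 28 = 133/5 ≈ 26.600)
a = -11/97 (a = 33/(-291) = 33*(-1/291) = -11/97 ≈ -0.11340)
(a + v(Z))² = (-11/97 + 133/5)² = (12846/485)² = 165019716/235225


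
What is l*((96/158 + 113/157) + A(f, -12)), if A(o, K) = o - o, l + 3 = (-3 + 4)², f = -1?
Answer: -32926/12403 ≈ -2.6547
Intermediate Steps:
l = -2 (l = -3 + (-3 + 4)² = -3 + 1² = -3 + 1 = -2)
A(o, K) = 0
l*((96/158 + 113/157) + A(f, -12)) = -2*((96/158 + 113/157) + 0) = -2*((96*(1/158) + 113*(1/157)) + 0) = -2*((48/79 + 113/157) + 0) = -2*(16463/12403 + 0) = -2*16463/12403 = -32926/12403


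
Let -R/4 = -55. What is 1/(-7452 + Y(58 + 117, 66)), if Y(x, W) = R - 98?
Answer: -1/7330 ≈ -0.00013643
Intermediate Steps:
R = 220 (R = -4*(-55) = 220)
Y(x, W) = 122 (Y(x, W) = 220 - 98 = 122)
1/(-7452 + Y(58 + 117, 66)) = 1/(-7452 + 122) = 1/(-7330) = -1/7330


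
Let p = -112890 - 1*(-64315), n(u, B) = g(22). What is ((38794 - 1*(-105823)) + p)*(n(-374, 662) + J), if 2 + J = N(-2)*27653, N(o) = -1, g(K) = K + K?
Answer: -2651815662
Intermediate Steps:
g(K) = 2*K
n(u, B) = 44 (n(u, B) = 2*22 = 44)
p = -48575 (p = -112890 + 64315 = -48575)
J = -27655 (J = -2 - 1*27653 = -2 - 27653 = -27655)
((38794 - 1*(-105823)) + p)*(n(-374, 662) + J) = ((38794 - 1*(-105823)) - 48575)*(44 - 27655) = ((38794 + 105823) - 48575)*(-27611) = (144617 - 48575)*(-27611) = 96042*(-27611) = -2651815662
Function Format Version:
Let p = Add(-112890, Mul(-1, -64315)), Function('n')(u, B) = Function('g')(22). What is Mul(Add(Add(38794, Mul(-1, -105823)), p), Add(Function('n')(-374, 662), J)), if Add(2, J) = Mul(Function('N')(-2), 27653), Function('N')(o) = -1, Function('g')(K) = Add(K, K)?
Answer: -2651815662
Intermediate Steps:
Function('g')(K) = Mul(2, K)
Function('n')(u, B) = 44 (Function('n')(u, B) = Mul(2, 22) = 44)
p = -48575 (p = Add(-112890, 64315) = -48575)
J = -27655 (J = Add(-2, Mul(-1, 27653)) = Add(-2, -27653) = -27655)
Mul(Add(Add(38794, Mul(-1, -105823)), p), Add(Function('n')(-374, 662), J)) = Mul(Add(Add(38794, Mul(-1, -105823)), -48575), Add(44, -27655)) = Mul(Add(Add(38794, 105823), -48575), -27611) = Mul(Add(144617, -48575), -27611) = Mul(96042, -27611) = -2651815662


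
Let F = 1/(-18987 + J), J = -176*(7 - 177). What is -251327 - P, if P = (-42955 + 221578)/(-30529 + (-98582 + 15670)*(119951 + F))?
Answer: -27327574882287730496/108733144008565 ≈ -2.5133e+5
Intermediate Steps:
J = 29920 (J = -176*(-170) = 29920)
F = 1/10933 (F = 1/(-18987 + 29920) = 1/10933 ≈ 9.1466e-5)
P = -1952885259/108733144008565 (P = (-42955 + 221578)/(-30529 + (-98582 + 15670)*(119951 + 1/10933)) = 178623/(-30529 - 82912*1311424284/10933) = 178623/(-30529 - 108732810235008/10933) = 178623/(-108733144008565/10933) = 178623*(-10933/108733144008565) = -1952885259/108733144008565 ≈ -1.7960e-5)
-251327 - P = -251327 - 1*(-1952885259/108733144008565) = -251327 + 1952885259/108733144008565 = -27327574882287730496/108733144008565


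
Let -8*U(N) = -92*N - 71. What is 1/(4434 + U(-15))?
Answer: 8/34163 ≈ 0.00023417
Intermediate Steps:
U(N) = 71/8 + 23*N/2 (U(N) = -(-92*N - 71)/8 = -(-71 - 92*N)/8 = 71/8 + 23*N/2)
1/(4434 + U(-15)) = 1/(4434 + (71/8 + (23/2)*(-15))) = 1/(4434 + (71/8 - 345/2)) = 1/(4434 - 1309/8) = 1/(34163/8) = 8/34163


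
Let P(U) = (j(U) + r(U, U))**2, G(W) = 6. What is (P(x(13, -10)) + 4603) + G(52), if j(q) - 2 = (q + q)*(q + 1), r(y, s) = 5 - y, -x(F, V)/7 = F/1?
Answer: 271529093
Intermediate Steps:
x(F, V) = -7*F (x(F, V) = -7*F/1 = -7*F)
j(q) = 2 + 2*q*(1 + q) (j(q) = 2 + (q + q)*(q + 1) = 2 + (2*q)*(1 + q) = 2 + 2*q*(1 + q))
P(U) = (7 + U + 2*U**2)**2 (P(U) = ((2 + 2*U + 2*U**2) + (5 - U))**2 = (7 + U + 2*U**2)**2)
(P(x(13, -10)) + 4603) + G(52) = ((7 - 7*13 + 2*(-7*13)**2)**2 + 4603) + 6 = ((7 - 91 + 2*(-91)**2)**2 + 4603) + 6 = ((7 - 91 + 2*8281)**2 + 4603) + 6 = ((7 - 91 + 16562)**2 + 4603) + 6 = (16478**2 + 4603) + 6 = (271524484 + 4603) + 6 = 271529087 + 6 = 271529093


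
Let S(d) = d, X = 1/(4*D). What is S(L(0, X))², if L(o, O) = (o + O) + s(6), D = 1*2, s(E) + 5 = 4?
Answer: 49/64 ≈ 0.76563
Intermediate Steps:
s(E) = -1 (s(E) = -5 + 4 = -1)
D = 2
X = ⅛ (X = 1/(4*2) = (¼)*(½) = ⅛ ≈ 0.12500)
L(o, O) = -1 + O + o (L(o, O) = (o + O) - 1 = (O + o) - 1 = -1 + O + o)
S(L(0, X))² = (-1 + ⅛ + 0)² = (-7/8)² = 49/64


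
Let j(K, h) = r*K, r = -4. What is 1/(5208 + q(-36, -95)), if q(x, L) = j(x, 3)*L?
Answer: -1/8472 ≈ -0.00011804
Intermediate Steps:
j(K, h) = -4*K
q(x, L) = -4*L*x (q(x, L) = (-4*x)*L = -4*L*x)
1/(5208 + q(-36, -95)) = 1/(5208 - 4*(-95)*(-36)) = 1/(5208 - 13680) = 1/(-8472) = -1/8472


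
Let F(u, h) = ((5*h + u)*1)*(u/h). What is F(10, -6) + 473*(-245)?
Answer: -347555/3 ≈ -1.1585e+5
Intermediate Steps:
F(u, h) = u*(u + 5*h)/h (F(u, h) = ((u + 5*h)*1)*(u/h) = (u + 5*h)*(u/h) = u*(u + 5*h)/h)
F(10, -6) + 473*(-245) = 10*(10 + 5*(-6))/(-6) + 473*(-245) = 10*(-⅙)*(10 - 30) - 115885 = 10*(-⅙)*(-20) - 115885 = 100/3 - 115885 = -347555/3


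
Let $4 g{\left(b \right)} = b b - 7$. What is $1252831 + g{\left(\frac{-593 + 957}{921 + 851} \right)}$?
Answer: $\frac{491732979107}{392498} \approx 1.2528 \cdot 10^{6}$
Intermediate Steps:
$g{\left(b \right)} = - \frac{7}{4} + \frac{b^{2}}{4}$ ($g{\left(b \right)} = \frac{b b - 7}{4} = \frac{b^{2} - 7}{4} = \frac{-7 + b^{2}}{4} = - \frac{7}{4} + \frac{b^{2}}{4}$)
$1252831 + g{\left(\frac{-593 + 957}{921 + 851} \right)} = 1252831 - \left(\frac{7}{4} - \frac{\left(\frac{-593 + 957}{921 + 851}\right)^{2}}{4}\right) = 1252831 - \left(\frac{7}{4} - \frac{\left(\frac{364}{1772}\right)^{2}}{4}\right) = 1252831 - \left(\frac{7}{4} - \frac{\left(364 \cdot \frac{1}{1772}\right)^{2}}{4}\right) = 1252831 - \left(\frac{7}{4} - \frac{\left(\frac{91}{443}\right)^{2}}{4}\right) = 1252831 + \left(- \frac{7}{4} + \frac{1}{4} \cdot \frac{8281}{196249}\right) = 1252831 + \left(- \frac{7}{4} + \frac{8281}{784996}\right) = 1252831 - \frac{682731}{392498} = \frac{491732979107}{392498}$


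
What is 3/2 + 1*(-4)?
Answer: -5/2 ≈ -2.5000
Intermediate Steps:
3/2 + 1*(-4) = 3*(½) - 4 = 3/2 - 4 = -5/2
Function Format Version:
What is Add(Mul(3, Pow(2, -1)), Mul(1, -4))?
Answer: Rational(-5, 2) ≈ -2.5000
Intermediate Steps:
Add(Mul(3, Pow(2, -1)), Mul(1, -4)) = Add(Mul(3, Rational(1, 2)), -4) = Add(Rational(3, 2), -4) = Rational(-5, 2)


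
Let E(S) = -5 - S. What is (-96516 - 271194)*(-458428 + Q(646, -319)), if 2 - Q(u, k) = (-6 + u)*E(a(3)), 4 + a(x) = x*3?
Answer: 166214480460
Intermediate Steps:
a(x) = -4 + 3*x (a(x) = -4 + x*3 = -4 + 3*x)
Q(u, k) = -58 + 10*u (Q(u, k) = 2 - (-6 + u)*(-5 - (-4 + 3*3)) = 2 - (-6 + u)*(-5 - (-4 + 9)) = 2 - (-6 + u)*(-5 - 1*5) = 2 - (-6 + u)*(-5 - 5) = 2 - (-6 + u)*(-10) = 2 - (60 - 10*u) = 2 + (-60 + 10*u) = -58 + 10*u)
(-96516 - 271194)*(-458428 + Q(646, -319)) = (-96516 - 271194)*(-458428 + (-58 + 10*646)) = -367710*(-458428 + (-58 + 6460)) = -367710*(-458428 + 6402) = -367710*(-452026) = 166214480460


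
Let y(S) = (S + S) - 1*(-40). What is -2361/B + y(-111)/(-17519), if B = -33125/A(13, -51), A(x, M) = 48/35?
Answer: 2196399482/20311090625 ≈ 0.10814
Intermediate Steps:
A(x, M) = 48/35 (A(x, M) = 48*(1/35) = 48/35)
y(S) = 40 + 2*S (y(S) = 2*S + 40 = 40 + 2*S)
B = -1159375/48 (B = -33125/48/35 = -33125*35/48 = -1159375/48 ≈ -24154.)
-2361/B + y(-111)/(-17519) = -2361/(-1159375/48) + (40 + 2*(-111))/(-17519) = -2361*(-48/1159375) + (40 - 222)*(-1/17519) = 113328/1159375 - 182*(-1/17519) = 113328/1159375 + 182/17519 = 2196399482/20311090625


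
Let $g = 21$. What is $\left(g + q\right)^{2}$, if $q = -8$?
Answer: $169$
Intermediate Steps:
$\left(g + q\right)^{2} = \left(21 - 8\right)^{2} = 13^{2} = 169$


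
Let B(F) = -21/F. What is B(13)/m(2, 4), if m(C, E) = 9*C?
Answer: -7/78 ≈ -0.089744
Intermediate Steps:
B(13)/m(2, 4) = (-21/13)/((9*2)) = -21*1/13/18 = -21/13*1/18 = -7/78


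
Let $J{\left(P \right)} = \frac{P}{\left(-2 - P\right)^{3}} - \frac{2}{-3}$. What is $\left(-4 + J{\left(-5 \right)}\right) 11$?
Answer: $- \frac{1045}{27} \approx -38.704$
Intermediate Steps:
$J{\left(P \right)} = \frac{2}{3} + \frac{P}{\left(-2 - P\right)^{3}}$ ($J{\left(P \right)} = \frac{P}{\left(-2 - P\right)^{3}} - - \frac{2}{3} = \frac{P}{\left(-2 - P\right)^{3}} + \frac{2}{3} = \frac{2}{3} + \frac{P}{\left(-2 - P\right)^{3}}$)
$\left(-4 + J{\left(-5 \right)}\right) 11 = \left(-4 + \left(\frac{2}{3} - - \frac{5}{\left(2 - 5\right)^{3}}\right)\right) 11 = \left(-4 + \left(\frac{2}{3} - - \frac{5}{-27}\right)\right) 11 = \left(-4 + \left(\frac{2}{3} - \left(-5\right) \left(- \frac{1}{27}\right)\right)\right) 11 = \left(-4 + \left(\frac{2}{3} - \frac{5}{27}\right)\right) 11 = \left(-4 + \frac{13}{27}\right) 11 = \left(- \frac{95}{27}\right) 11 = - \frac{1045}{27}$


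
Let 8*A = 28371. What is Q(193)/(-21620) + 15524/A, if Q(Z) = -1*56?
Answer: 671654954/153345255 ≈ 4.3800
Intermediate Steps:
Q(Z) = -56
A = 28371/8 (A = (⅛)*28371 = 28371/8 ≈ 3546.4)
Q(193)/(-21620) + 15524/A = -56/(-21620) + 15524/(28371/8) = -56*(-1/21620) + 15524*(8/28371) = 14/5405 + 124192/28371 = 671654954/153345255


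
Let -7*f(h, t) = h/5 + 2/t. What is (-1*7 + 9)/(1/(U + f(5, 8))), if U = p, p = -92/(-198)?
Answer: 793/1386 ≈ 0.57215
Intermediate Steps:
f(h, t) = -2/(7*t) - h/35 (f(h, t) = -(h/5 + 2/t)/7 = -(2/t + h/5)/7 = -2/(7*t) - h/35)
p = 46/99 (p = -92*(-1/198) = 46/99 ≈ 0.46465)
U = 46/99 ≈ 0.46465
(-1*7 + 9)/(1/(U + f(5, 8))) = (-1*7 + 9)/(1/(46/99 + (1/35)*(-10 - 1*5*8)/8)) = (-7 + 9)/(1/(46/99 + (1/35)*(⅛)*(-10 - 40))) = 2/1/(46/99 + (1/35)*(⅛)*(-50)) = 2/1/(46/99 - 5/28) = 2/1/(793/2772) = 2/(2772/793) = (793/2772)*2 = 793/1386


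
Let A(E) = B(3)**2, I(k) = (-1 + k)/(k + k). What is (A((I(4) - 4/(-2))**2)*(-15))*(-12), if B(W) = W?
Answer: 1620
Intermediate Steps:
I(k) = (-1 + k)/(2*k) (I(k) = (-1 + k)/((2*k)) = (-1 + k)*(1/(2*k)) = (-1 + k)/(2*k))
A(E) = 9 (A(E) = 3**2 = 9)
(A((I(4) - 4/(-2))**2)*(-15))*(-12) = (9*(-15))*(-12) = -135*(-12) = 1620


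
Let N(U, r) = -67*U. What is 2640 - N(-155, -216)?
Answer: -7745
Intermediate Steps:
2640 - N(-155, -216) = 2640 - (-67)*(-155) = 2640 - 1*10385 = 2640 - 10385 = -7745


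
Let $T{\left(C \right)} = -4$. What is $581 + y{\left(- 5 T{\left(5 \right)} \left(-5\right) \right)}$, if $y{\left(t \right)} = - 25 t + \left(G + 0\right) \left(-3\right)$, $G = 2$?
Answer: $3075$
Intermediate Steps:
$y{\left(t \right)} = -6 - 25 t$ ($y{\left(t \right)} = - 25 t + \left(2 + 0\right) \left(-3\right) = - 25 t + 2 \left(-3\right) = - 25 t - 6 = -6 - 25 t$)
$581 + y{\left(- 5 T{\left(5 \right)} \left(-5\right) \right)} = 581 - \left(6 + 25 \left(-5\right) \left(-4\right) \left(-5\right)\right) = 581 - \left(6 + 25 \cdot 20 \left(-5\right)\right) = 581 - -2494 = 581 + \left(-6 + 2500\right) = 581 + 2494 = 3075$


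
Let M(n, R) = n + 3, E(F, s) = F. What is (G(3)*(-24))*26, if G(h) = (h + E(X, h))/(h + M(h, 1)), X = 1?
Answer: -832/3 ≈ -277.33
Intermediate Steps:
M(n, R) = 3 + n
G(h) = (1 + h)/(3 + 2*h) (G(h) = (h + 1)/(h + (3 + h)) = (1 + h)/(3 + 2*h))
(G(3)*(-24))*26 = (((1 + 3)/(3 + 2*3))*(-24))*26 = ((4/(3 + 6))*(-24))*26 = ((4/9)*(-24))*26 = -32/3*26 = -832/3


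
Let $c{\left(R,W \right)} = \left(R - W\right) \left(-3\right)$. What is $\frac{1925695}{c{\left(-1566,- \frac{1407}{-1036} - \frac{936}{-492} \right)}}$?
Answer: $\frac{11685117260}{28566819} \approx 409.04$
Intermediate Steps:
$c{\left(R,W \right)} = - 3 R + 3 W$
$\frac{1925695}{c{\left(-1566,- \frac{1407}{-1036} - \frac{936}{-492} \right)}} = \frac{1925695}{\left(-3\right) \left(-1566\right) + 3 \left(- \frac{1407}{-1036} - \frac{936}{-492}\right)} = \frac{1925695}{4698 + 3 \left(\left(-1407\right) \left(- \frac{1}{1036}\right) - - \frac{78}{41}\right)} = \frac{1925695}{4698 + 3 \left(\frac{201}{148} + \frac{78}{41}\right)} = \frac{1925695}{4698 + 3 \cdot \frac{19785}{6068}} = \frac{1925695}{4698 + \frac{59355}{6068}} = \frac{1925695}{\frac{28566819}{6068}} = 1925695 \cdot \frac{6068}{28566819} = \frac{11685117260}{28566819}$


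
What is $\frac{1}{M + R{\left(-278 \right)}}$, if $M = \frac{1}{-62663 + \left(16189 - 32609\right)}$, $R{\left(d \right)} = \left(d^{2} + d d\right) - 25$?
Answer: $\frac{79083}{12221724068} \approx 6.4707 \cdot 10^{-6}$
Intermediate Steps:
$R{\left(d \right)} = -25 + 2 d^{2}$ ($R{\left(d \right)} = \left(d^{2} + d^{2}\right) - 25 = 2 d^{2} - 25 = -25 + 2 d^{2}$)
$M = - \frac{1}{79083}$ ($M = \frac{1}{-62663 - 16420} = \frac{1}{-79083} = - \frac{1}{79083} \approx -1.2645 \cdot 10^{-5}$)
$\frac{1}{M + R{\left(-278 \right)}} = \frac{1}{- \frac{1}{79083} - \left(25 - 2 \left(-278\right)^{2}\right)} = \frac{1}{- \frac{1}{79083} + \left(-25 + 2 \cdot 77284\right)} = \frac{1}{- \frac{1}{79083} + \left(-25 + 154568\right)} = \frac{1}{- \frac{1}{79083} + 154543} = \frac{1}{\frac{12221724068}{79083}} = \frac{79083}{12221724068}$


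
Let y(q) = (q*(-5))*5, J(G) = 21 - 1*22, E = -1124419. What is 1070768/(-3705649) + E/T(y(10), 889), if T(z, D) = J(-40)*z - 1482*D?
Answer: 2756235136467/4881258733952 ≈ 0.56466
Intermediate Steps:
J(G) = -1 (J(G) = 21 - 22 = -1)
y(q) = -25*q (y(q) = -5*q*5 = -25*q)
T(z, D) = -z - 1482*D
1070768/(-3705649) + E/T(y(10), 889) = 1070768/(-3705649) - 1124419/(-(-25)*10 - 1482*889) = 1070768*(-1/3705649) - 1124419/(-1*(-250) - 1317498) = -1070768/3705649 - 1124419/(250 - 1317498) = -1070768/3705649 - 1124419/(-1317248) = -1070768/3705649 - 1124419*(-1/1317248) = -1070768/3705649 + 1124419/1317248 = 2756235136467/4881258733952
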